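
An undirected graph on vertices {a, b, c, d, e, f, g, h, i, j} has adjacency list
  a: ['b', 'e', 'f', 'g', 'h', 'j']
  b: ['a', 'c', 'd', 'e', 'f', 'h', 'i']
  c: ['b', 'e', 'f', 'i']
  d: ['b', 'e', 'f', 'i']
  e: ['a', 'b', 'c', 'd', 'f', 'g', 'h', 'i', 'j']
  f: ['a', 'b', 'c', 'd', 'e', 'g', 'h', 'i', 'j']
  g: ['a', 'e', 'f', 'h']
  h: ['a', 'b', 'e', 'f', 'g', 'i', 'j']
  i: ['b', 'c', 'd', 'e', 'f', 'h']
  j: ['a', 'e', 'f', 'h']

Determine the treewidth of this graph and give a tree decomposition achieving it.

Treewidth 4.
Bags: B1 = {a, b, e, f, h}  B2 = {a, e, f, g, h}  B3 = {b, e, f, h, i}  B4 = {b, c, e, f, i}  B5 = {a, e, f, h, j}  B6 = {b, d, e, f, i}
Tree: B1–B2, B1–B3, B3–B4, B1–B5, B3–B6

Each bag holds 5 vertices, so the decomposition has width 4, which upper-bounds the treewidth. Conversely, {b, d, e, f, i} is a clique of size 5, and the vertices of any clique must share a bag in every tree decomposition; so some bag has ≥ 5 vertices and tw(G) ≥ 4. Hence tw(G) = 4 exactly.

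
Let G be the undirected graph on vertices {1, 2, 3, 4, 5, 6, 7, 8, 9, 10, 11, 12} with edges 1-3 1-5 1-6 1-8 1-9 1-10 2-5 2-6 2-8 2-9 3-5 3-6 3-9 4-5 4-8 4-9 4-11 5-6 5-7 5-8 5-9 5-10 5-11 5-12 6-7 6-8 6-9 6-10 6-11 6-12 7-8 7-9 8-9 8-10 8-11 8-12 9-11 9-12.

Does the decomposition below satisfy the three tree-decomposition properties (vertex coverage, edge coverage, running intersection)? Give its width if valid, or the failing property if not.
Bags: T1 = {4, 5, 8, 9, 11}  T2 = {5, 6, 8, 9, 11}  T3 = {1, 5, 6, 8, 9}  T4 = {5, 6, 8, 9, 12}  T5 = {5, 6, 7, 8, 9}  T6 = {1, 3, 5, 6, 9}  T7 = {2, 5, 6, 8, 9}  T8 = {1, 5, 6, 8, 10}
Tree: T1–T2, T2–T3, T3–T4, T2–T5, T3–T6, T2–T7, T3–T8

Every vertex of G appears in some bag (union = {1, 2, 3, 4, 5, 6, 7, 8, 9, 10, 11, 12}); every edge is covered by a bag; and for each vertex v the set of bags containing v is connected in the bag tree. The decomposition is therefore valid. The largest bag has 5 vertices, so the width is 4.

Yes; width 4.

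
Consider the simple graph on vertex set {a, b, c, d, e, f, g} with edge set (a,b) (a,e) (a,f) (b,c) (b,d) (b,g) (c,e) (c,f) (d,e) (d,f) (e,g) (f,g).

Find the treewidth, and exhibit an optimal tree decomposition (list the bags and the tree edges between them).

Treewidth 3.
One optimal decomposition is:
Bags: B1 = {b, d, e, f}  B2 = {b, e, f, g}  B3 = {a, b, e, f}  B4 = {b, c, e, f}
Tree: B1–B2, B2–B3, B3–B4

The largest bag has 4 vertices, giving width 3; this decomposition certifies tw(G) ≤ 3. For the lower bound: the 4 vertex sets {d,f}, {e,g}, {b}, {a} are disjoint, each induces a connected subgraph, and every pair is joined by at least one edge of G. Contracting each set to a single vertex therefore yields K_{4} as a minor, and since treewidth is minor-monotone, tw(G) ≥ tw(K_{4}) = 3. Combining the bounds, tw(G) = 3.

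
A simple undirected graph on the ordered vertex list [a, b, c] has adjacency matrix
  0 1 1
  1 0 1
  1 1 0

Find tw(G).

A width-2 tree decomposition is:
Bags: B1 = {a, b, c}
Tree: (single bag)
A single bag containing all 3 vertices is trivially a valid decomposition of width 2. On the other hand G contains the 3-clique {a, b, c}. A clique must lie in a single bag of any decomposition, so no decomposition can have width below 2. Hence tw(G) = 2 exactly.

2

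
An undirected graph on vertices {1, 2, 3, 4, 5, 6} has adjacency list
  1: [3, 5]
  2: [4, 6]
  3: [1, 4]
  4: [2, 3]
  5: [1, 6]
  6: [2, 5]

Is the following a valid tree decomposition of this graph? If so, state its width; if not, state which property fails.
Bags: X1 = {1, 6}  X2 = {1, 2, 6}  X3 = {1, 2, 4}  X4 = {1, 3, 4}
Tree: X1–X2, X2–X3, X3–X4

No — vertex 5 appears in no bag.

A tree decomposition must satisfy three properties: every vertex lies in some bag; for every edge, both endpoints lie together in some bag; and for every vertex, the bags containing it form a connected subtree. Here vertex 5 appears in no bag, so the decomposition is invalid.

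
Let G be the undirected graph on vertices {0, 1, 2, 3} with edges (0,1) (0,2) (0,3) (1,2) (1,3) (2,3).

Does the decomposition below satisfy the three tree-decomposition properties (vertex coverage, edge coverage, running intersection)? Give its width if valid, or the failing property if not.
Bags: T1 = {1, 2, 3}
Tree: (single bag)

No — vertex 0 appears in no bag.

A tree decomposition must satisfy three properties: every vertex lies in some bag; for every edge, both endpoints lie together in some bag; and for every vertex, the bags containing it form a connected subtree. Here vertex 0 appears in no bag, so the decomposition is invalid.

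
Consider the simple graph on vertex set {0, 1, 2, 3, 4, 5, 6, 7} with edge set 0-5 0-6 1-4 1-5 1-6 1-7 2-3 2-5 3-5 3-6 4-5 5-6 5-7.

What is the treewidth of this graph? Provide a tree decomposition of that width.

The largest bag has 3 vertices, giving width 2; this decomposition certifies tw(G) ≤ 2. On the other hand G contains the 3-clique {0, 5, 6}. A clique must lie in a single bag of any decomposition, so no decomposition can have width below 2. The upper and lower bounds meet at 2, so that is the treewidth.

Treewidth 2.
One optimal decomposition is:
Bags: B1 = {3, 5, 6}  B2 = {0, 5, 6}  B3 = {1, 5, 6}  B4 = {1, 5, 7}  B5 = {2, 3, 5}  B6 = {1, 4, 5}
Tree: B1–B2, B1–B3, B3–B4, B1–B5, B4–B6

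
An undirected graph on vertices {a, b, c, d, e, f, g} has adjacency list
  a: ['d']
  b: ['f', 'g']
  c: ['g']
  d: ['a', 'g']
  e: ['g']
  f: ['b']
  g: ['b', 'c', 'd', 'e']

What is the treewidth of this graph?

A width-1 tree decomposition is:
Bags: B1 = {c, g}  B2 = {b, g}  B3 = {d, g}  B4 = {b, f}  B5 = {a, d}  B6 = {e, g}
Tree: B1–B2, B1–B3, B2–B4, B3–B5, B2–B6
Each bag holds 2 vertices, so the decomposition has width 1, which upper-bounds the treewidth. G has an edge, so its treewidth is at least 1. Combining the bounds, tw(G) = 1.

1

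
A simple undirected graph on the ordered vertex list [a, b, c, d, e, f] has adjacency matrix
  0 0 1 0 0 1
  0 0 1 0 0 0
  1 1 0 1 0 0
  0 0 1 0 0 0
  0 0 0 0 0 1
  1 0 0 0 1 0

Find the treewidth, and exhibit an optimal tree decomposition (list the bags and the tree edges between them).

Every bag has size at most 2, so the width is 2 − 1 = 1 and tw(G) ≤ 1. Any graph with an edge has treewidth ≥ 1, and G has the edge f–a. Hence tw(G) = 1 exactly.

Treewidth 1.
One optimal decomposition is:
Bags: B1 = {a, f}  B2 = {a, c}  B3 = {e, f}  B4 = {b, c}  B5 = {c, d}
Tree: B1–B2, B1–B3, B2–B4, B4–B5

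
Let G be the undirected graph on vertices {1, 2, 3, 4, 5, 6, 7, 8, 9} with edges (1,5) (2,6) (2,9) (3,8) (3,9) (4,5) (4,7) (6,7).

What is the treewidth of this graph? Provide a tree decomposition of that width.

Treewidth 1.
One such decomposition:
Bags: B1 = {3, 8}  B2 = {3, 9}  B3 = {2, 9}  B4 = {2, 6}  B5 = {6, 7}  B6 = {4, 7}  B7 = {4, 5}  B8 = {1, 5}
Tree: B1–B2, B2–B3, B3–B4, B4–B5, B5–B6, B6–B7, B7–B8

Every bag has size at most 2, so the width is 2 − 1 = 1 and tw(G) ≤ 1. Any graph with an edge has treewidth ≥ 1, and G has the edge 8–3. The upper and lower bounds meet at 1, so that is the treewidth.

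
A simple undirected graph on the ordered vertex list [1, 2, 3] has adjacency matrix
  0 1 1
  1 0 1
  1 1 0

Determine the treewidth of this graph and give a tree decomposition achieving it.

A single bag containing all 3 vertices is trivially a valid decomposition of width 2. For the lower bound, the 3 vertices {1, 2, 3} are pairwise adjacent, and any tree decomposition puts a clique entirely inside one bag — forcing width ≥ 2. The upper and lower bounds meet at 2, so that is the treewidth.

Treewidth 2.
One such decomposition:
Bags: B1 = {1, 2, 3}
Tree: (single bag)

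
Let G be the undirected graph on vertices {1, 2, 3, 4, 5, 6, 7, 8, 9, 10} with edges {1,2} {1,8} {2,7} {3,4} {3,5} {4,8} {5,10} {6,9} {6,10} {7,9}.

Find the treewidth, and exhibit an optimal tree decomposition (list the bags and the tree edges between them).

Each bag holds 3 vertices, so the decomposition has width 2, which upper-bounds the treewidth. The edges 6–9–7–2–1–8–4–3–5–10–6 form a cycle, so G is not a tree and its treewidth is at least 2. Combining the bounds, tw(G) = 2.

Treewidth 2.
One such decomposition:
Bags: B1 = {6, 7, 9}  B2 = {2, 6, 7}  B3 = {1, 2, 6}  B4 = {1, 6, 8}  B5 = {4, 6, 8}  B6 = {3, 4, 6}  B7 = {3, 5, 6}  B8 = {5, 6, 10}
Tree: B1–B2, B2–B3, B3–B4, B4–B5, B5–B6, B6–B7, B7–B8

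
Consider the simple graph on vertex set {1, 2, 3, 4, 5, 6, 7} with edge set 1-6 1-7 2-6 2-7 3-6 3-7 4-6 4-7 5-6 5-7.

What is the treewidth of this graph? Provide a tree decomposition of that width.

Treewidth 2.
Bags: B1 = {2, 6, 7}  B2 = {1, 6, 7}  B3 = {5, 6, 7}  B4 = {4, 6, 7}  B5 = {3, 6, 7}
Tree: B1–B2, B2–B3, B3–B4, B4–B5

The largest bag has 3 vertices, giving width 2; this decomposition certifies tw(G) ≤ 2. For the lower bound, G contains the cycle 6–2–7–1–6, so G is not a forest; only forests have treewidth ≤ 1, hence tw(G) ≥ 2. Hence tw(G) = 2 exactly.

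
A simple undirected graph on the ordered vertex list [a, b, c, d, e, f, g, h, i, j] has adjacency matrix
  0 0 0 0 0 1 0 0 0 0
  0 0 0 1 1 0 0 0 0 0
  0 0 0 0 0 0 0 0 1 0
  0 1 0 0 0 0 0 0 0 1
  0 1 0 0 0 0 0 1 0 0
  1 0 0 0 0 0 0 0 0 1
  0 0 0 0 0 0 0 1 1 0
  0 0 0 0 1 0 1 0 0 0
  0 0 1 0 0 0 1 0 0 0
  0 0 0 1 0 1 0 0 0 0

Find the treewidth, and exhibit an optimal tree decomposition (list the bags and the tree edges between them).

Each bag holds 2 vertices, so the decomposition has width 1, which upper-bounds the treewidth. G has an edge, so its treewidth is at least 1. The upper and lower bounds meet at 1, so that is the treewidth.

Treewidth 1.
Bags: B1 = {a, f}  B2 = {f, j}  B3 = {d, j}  B4 = {b, d}  B5 = {b, e}  B6 = {e, h}  B7 = {g, h}  B8 = {g, i}  B9 = {c, i}
Tree: B1–B2, B2–B3, B3–B4, B4–B5, B5–B6, B6–B7, B7–B8, B8–B9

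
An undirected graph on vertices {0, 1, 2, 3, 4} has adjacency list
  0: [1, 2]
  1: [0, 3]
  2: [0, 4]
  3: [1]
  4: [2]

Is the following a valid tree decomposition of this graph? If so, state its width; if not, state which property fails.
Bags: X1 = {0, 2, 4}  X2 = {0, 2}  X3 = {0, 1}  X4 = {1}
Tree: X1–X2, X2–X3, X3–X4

No — vertex 3 appears in no bag.

A tree decomposition must satisfy three properties: every vertex lies in some bag; for every edge, both endpoints lie together in some bag; and for every vertex, the bags containing it form a connected subtree. Here vertex 3 appears in no bag, so the decomposition is invalid.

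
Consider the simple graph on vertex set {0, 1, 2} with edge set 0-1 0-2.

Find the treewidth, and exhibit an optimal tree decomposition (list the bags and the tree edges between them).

Treewidth 1.
Bags: B1 = {0, 2}  B2 = {0, 1}
Tree: B1–B2

The largest bag has 2 vertices, giving width 1; this decomposition certifies tw(G) ≤ 1. Since G has at least one edge (e.g. 2–0), it is not an edgeless graph, so tw(G) ≥ 1. Combining the bounds, tw(G) = 1.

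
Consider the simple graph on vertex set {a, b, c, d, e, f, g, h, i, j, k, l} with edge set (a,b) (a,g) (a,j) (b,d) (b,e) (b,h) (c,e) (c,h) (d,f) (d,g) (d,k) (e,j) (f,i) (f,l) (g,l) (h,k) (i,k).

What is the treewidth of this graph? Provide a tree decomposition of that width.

The largest bag has 4 vertices, giving width 3; this decomposition certifies tw(G) ≤ 3. For the lower bound: the 4 vertex sets {c,e,j}, {h}, {b}, {a,d,g,k} are disjoint, each induces a connected subgraph, and every pair is joined by at least one edge of G. Contracting each set to a single vertex therefore yields K_{4} as a minor, and since treewidth is minor-monotone, tw(G) ≥ tw(K_{4}) = 3. Therefore the treewidth is 3.

Treewidth 3.
One such decomposition:
Bags: B1 = {c, e, h, j}  B2 = {b, e, h, j}  B3 = {a, b, h, j}  B4 = {a, b, h, k}  B5 = {a, b, d, k}  B6 = {a, d, g, k}  B7 = {d, g, i, k}  B8 = {d, f, g, i}  B9 = {f, g, i, l}
Tree: B1–B2, B2–B3, B3–B4, B4–B5, B5–B6, B6–B7, B7–B8, B8–B9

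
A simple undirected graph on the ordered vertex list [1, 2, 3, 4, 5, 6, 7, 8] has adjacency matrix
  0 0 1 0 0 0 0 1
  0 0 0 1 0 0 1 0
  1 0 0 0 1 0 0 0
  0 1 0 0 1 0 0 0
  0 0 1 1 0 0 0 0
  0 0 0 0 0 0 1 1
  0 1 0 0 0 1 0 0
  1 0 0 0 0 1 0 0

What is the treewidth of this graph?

A width-2 tree decomposition is:
Bags: B1 = {1, 6, 8}  B2 = {1, 3, 6}  B3 = {3, 5, 6}  B4 = {4, 5, 6}  B5 = {2, 4, 6}  B6 = {2, 6, 7}
Tree: B1–B2, B2–B3, B3–B4, B4–B5, B5–B6
Every bag has size at most 3, so the width is 3 − 1 = 2 and tw(G) ≤ 2. Since 6–8–1–3–5–4–2–7–6 is a cycle in G, G is not acyclic. Forests are exactly the graphs of treewidth ≤ 1, so tw(G) ≥ 2. The upper and lower bounds meet at 2, so that is the treewidth.

2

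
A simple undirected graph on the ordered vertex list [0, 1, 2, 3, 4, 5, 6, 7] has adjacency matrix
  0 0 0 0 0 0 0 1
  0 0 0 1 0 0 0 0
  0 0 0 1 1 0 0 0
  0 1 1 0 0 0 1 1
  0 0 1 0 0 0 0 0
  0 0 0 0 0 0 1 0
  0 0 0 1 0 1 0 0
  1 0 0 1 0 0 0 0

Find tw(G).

A width-1 tree decomposition is:
Bags: B1 = {3, 6}  B2 = {2, 3}  B3 = {3, 7}  B4 = {0, 7}  B5 = {2, 4}  B6 = {1, 3}  B7 = {5, 6}
Tree: B1–B2, B2–B3, B3–B4, B2–B5, B2–B6, B1–B7
Each bag holds 2 vertices, so the decomposition has width 1, which upper-bounds the treewidth. Since G has at least one edge (e.g. 3–6), it is not an edgeless graph, so tw(G) ≥ 1. Hence tw(G) = 1 exactly.

1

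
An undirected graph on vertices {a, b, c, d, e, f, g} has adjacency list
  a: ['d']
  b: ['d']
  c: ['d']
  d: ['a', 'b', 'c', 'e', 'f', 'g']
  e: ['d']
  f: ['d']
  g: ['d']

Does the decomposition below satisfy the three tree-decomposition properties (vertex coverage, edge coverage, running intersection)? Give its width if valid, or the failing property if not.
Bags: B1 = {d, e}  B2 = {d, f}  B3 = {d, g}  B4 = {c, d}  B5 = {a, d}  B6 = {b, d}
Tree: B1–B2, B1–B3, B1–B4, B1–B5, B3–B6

Yes; width 1.

Every vertex of G appears in some bag (union = {a, b, c, d, e, f, g}); every edge is covered by a bag; and for each vertex v the set of bags containing v is connected in the bag tree. The decomposition is therefore valid. The largest bag has 2 vertices, so the width is 1.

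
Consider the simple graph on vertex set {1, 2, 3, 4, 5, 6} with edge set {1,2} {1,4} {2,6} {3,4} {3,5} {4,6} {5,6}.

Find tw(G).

2

A width-2 tree decomposition is:
Bags: B1 = {3, 4, 5}  B2 = {4, 5, 6}  B3 = {1, 4, 6}  B4 = {1, 2, 6}
Tree: B1–B2, B2–B3, B3–B4
The largest bag has 3 vertices, giving width 2; this decomposition certifies tw(G) ≤ 2. The edges 3–5–6–4–3 form a cycle, so G is not a tree and its treewidth is at least 2. Hence tw(G) = 2 exactly.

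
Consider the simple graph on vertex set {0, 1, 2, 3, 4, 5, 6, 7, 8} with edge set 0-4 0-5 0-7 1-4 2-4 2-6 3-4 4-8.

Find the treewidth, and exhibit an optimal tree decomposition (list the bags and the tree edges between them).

Every bag has size at most 2, so the width is 2 − 1 = 1 and tw(G) ≤ 1. G has an edge, so its treewidth is at least 1. Hence tw(G) = 1 exactly.

Treewidth 1.
One such decomposition:
Bags: B1 = {0, 4}  B2 = {4, 8}  B3 = {0, 5}  B4 = {2, 4}  B5 = {2, 6}  B6 = {1, 4}  B7 = {3, 4}  B8 = {0, 7}
Tree: B1–B2, B1–B3, B1–B4, B4–B5, B1–B6, B2–B7, B3–B8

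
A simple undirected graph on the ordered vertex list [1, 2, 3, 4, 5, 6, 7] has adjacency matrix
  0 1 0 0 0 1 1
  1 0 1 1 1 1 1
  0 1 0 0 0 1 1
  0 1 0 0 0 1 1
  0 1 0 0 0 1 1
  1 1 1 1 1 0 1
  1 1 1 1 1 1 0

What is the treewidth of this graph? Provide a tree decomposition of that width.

The largest bag has 4 vertices, giving width 3; this decomposition certifies tw(G) ≤ 3. For the lower bound, the 4 vertices {1, 2, 6, 7} are pairwise adjacent, and any tree decomposition puts a clique entirely inside one bag — forcing width ≥ 3. Therefore the treewidth is 3.

Treewidth 3.
One optimal decomposition is:
Bags: B1 = {2, 3, 6, 7}  B2 = {1, 2, 6, 7}  B3 = {2, 5, 6, 7}  B4 = {2, 4, 6, 7}
Tree: B1–B2, B1–B3, B2–B4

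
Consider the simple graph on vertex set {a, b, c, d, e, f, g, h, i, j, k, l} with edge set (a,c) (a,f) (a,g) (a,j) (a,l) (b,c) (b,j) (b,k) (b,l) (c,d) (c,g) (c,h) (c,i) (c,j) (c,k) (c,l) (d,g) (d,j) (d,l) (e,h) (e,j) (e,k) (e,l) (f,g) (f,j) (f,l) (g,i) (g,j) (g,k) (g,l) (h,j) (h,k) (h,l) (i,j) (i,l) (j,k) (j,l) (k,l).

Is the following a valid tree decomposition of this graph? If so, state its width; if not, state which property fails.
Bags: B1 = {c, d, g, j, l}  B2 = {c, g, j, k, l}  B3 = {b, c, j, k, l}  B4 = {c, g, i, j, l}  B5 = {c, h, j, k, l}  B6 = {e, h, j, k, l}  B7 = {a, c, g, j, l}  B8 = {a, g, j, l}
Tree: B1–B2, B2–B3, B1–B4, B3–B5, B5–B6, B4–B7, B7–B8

A tree decomposition must satisfy three properties: every vertex lies in some bag; for every edge, both endpoints lie together in some bag; and for every vertex, the bags containing it form a connected subtree. Here vertex f appears in no bag, so the decomposition is invalid.

No — vertex f appears in no bag.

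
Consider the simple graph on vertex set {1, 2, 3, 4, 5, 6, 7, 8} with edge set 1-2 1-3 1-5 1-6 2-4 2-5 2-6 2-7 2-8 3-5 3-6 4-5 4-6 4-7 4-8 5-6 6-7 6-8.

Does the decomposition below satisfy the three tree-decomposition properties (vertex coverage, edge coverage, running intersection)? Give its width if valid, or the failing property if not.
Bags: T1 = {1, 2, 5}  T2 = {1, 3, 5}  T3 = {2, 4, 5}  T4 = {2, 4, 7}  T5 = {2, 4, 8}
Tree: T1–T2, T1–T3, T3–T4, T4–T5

No — vertex 6 appears in no bag.

A tree decomposition must satisfy three properties: every vertex lies in some bag; for every edge, both endpoints lie together in some bag; and for every vertex, the bags containing it form a connected subtree. Here vertex 6 appears in no bag, so the decomposition is invalid.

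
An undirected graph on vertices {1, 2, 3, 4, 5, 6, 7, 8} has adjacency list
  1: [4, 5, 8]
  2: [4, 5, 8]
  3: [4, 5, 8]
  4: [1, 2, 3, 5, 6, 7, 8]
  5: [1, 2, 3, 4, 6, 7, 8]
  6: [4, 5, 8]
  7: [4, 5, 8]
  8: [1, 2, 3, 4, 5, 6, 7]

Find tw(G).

3

A width-3 tree decomposition is:
Bags: B1 = {4, 5, 6, 8}  B2 = {3, 4, 5, 8}  B3 = {1, 4, 5, 8}  B4 = {2, 4, 5, 8}  B5 = {4, 5, 7, 8}
Tree: B1–B2, B1–B3, B3–B4, B4–B5
Every bag has size at most 4, so the width is 4 − 1 = 3 and tw(G) ≤ 3. For the lower bound, the 4 vertices {1, 4, 5, 8} are pairwise adjacent, and any tree decomposition puts a clique entirely inside one bag — forcing width ≥ 3. Hence tw(G) = 3 exactly.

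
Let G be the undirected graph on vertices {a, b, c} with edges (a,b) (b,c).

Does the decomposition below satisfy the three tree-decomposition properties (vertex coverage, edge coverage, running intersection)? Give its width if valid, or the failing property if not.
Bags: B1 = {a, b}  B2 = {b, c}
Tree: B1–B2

Yes; width 1.

Every vertex of G appears in some bag (union = {a, b, c}); every edge is covered by a bag; and for each vertex v the set of bags containing v is connected in the bag tree. The decomposition is therefore valid. The largest bag has 2 vertices, so the width is 1.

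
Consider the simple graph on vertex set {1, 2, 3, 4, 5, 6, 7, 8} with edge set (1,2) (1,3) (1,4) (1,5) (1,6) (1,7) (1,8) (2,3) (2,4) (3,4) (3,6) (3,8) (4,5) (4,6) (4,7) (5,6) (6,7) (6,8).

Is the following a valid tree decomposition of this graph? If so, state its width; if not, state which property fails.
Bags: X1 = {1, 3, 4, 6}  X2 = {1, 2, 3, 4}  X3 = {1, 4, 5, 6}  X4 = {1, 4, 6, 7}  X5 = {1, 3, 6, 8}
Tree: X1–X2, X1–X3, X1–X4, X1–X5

Every vertex of G appears in some bag (union = {1, 2, 3, 4, 5, 6, 7, 8}); every edge is covered by a bag; and for each vertex v the set of bags containing v is connected in the bag tree. The decomposition is therefore valid. The largest bag has 4 vertices, so the width is 3.

Yes; width 3.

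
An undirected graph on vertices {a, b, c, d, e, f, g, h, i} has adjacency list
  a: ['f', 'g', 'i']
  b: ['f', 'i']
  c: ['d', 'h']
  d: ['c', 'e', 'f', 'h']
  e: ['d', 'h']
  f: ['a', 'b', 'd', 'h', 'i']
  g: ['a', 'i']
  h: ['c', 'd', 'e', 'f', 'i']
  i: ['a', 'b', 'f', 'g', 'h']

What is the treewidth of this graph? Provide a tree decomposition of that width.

The largest bag has 3 vertices, giving width 2; this decomposition certifies tw(G) ≤ 2. For the lower bound, the 3 vertices {a, g, i} are pairwise adjacent, and any tree decomposition puts a clique entirely inside one bag — forcing width ≥ 2. The upper and lower bounds meet at 2, so that is the treewidth.

Treewidth 2.
Bags: B1 = {d, f, h}  B2 = {c, d, h}  B3 = {d, e, h}  B4 = {f, h, i}  B5 = {a, f, i}  B6 = {b, f, i}  B7 = {a, g, i}
Tree: B1–B2, B1–B3, B1–B4, B4–B5, B4–B6, B5–B7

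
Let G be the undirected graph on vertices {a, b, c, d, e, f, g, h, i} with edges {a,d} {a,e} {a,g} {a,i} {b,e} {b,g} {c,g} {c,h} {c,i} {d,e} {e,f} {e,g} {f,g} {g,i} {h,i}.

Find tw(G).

A width-2 tree decomposition is:
Bags: B1 = {a, e, g}  B2 = {a, g, i}  B3 = {e, f, g}  B4 = {c, g, i}  B5 = {c, h, i}  B6 = {b, e, g}  B7 = {a, d, e}
Tree: B1–B2, B1–B3, B2–B4, B4–B5, B1–B6, B1–B7
Every bag has size at most 3, so the width is 3 − 1 = 2 and tw(G) ≤ 2. For the lower bound, the 3 vertices {a, d, e} are pairwise adjacent, and any tree decomposition puts a clique entirely inside one bag — forcing width ≥ 2. Hence tw(G) = 2 exactly.

2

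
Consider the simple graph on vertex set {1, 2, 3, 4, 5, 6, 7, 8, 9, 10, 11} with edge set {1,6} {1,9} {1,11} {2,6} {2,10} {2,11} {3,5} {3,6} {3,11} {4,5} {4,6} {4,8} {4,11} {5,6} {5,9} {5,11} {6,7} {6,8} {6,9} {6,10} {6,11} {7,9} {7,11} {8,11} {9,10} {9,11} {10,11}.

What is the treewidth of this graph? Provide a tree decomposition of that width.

The largest bag has 4 vertices, giving width 3; this decomposition certifies tw(G) ≤ 3. On the other hand G contains the 4-clique {2, 6, 10, 11}. A clique must lie in a single bag of any decomposition, so no decomposition can have width below 3. The upper and lower bounds meet at 3, so that is the treewidth.

Treewidth 3.
One optimal decomposition is:
Bags: B1 = {5, 6, 9, 11}  B2 = {4, 5, 6, 11}  B3 = {3, 5, 6, 11}  B4 = {6, 9, 10, 11}  B5 = {4, 6, 8, 11}  B6 = {1, 6, 9, 11}  B7 = {2, 6, 10, 11}  B8 = {6, 7, 9, 11}
Tree: B1–B2, B2–B3, B1–B4, B2–B5, B1–B6, B4–B7, B1–B8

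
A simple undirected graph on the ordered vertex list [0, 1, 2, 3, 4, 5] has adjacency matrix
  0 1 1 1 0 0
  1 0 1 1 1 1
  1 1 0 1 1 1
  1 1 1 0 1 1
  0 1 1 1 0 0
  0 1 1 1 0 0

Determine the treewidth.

A width-3 tree decomposition is:
Bags: B1 = {1, 2, 3, 4}  B2 = {1, 2, 3, 5}  B3 = {0, 1, 2, 3}
Tree: B1–B2, B1–B3
Every bag has size at most 4, so the width is 4 − 1 = 3 and tw(G) ≤ 3. On the other hand G contains the 4-clique {0, 1, 2, 3}. A clique must lie in a single bag of any decomposition, so no decomposition can have width below 3. The upper and lower bounds meet at 3, so that is the treewidth.

3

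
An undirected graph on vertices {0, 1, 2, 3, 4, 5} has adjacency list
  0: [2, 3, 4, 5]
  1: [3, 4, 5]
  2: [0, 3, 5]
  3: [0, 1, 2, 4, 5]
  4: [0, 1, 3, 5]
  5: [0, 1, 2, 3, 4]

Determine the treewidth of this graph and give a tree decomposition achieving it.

Treewidth 3.
Bags: B1 = {0, 2, 3, 5}  B2 = {0, 3, 4, 5}  B3 = {1, 3, 4, 5}
Tree: B1–B2, B2–B3

Every bag has size at most 4, so the width is 4 − 1 = 3 and tw(G) ≤ 3. For the lower bound, the 4 vertices {0, 2, 3, 5} are pairwise adjacent, and any tree decomposition puts a clique entirely inside one bag — forcing width ≥ 3. Combining the bounds, tw(G) = 3.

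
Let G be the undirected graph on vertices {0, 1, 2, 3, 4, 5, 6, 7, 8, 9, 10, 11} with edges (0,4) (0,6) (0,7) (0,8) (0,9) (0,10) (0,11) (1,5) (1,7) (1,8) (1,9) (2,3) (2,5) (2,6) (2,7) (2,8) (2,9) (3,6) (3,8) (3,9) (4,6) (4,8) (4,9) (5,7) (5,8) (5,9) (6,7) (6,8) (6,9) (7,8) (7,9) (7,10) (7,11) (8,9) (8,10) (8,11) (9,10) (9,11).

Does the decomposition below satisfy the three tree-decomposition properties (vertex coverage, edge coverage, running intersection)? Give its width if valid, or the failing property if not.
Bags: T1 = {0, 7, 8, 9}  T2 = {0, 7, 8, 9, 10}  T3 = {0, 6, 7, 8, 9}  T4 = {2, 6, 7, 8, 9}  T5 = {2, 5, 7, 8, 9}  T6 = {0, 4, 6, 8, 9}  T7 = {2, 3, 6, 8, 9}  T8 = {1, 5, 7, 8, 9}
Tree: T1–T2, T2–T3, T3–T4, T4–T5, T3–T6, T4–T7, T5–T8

A tree decomposition must satisfy three properties: every vertex lies in some bag; for every edge, both endpoints lie together in some bag; and for every vertex, the bags containing it form a connected subtree. Here vertex 11 appears in no bag, so the decomposition is invalid.

No — vertex 11 appears in no bag.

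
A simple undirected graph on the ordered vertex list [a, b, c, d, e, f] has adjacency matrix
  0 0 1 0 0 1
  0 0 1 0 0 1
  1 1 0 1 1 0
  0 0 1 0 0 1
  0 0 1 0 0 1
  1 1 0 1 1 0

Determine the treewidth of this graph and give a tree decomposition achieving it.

Every bag has size at most 3, so the width is 3 − 1 = 2 and tw(G) ≤ 2. For the lower bound, G contains the cycle a–c–b–f–a, so G is not a forest; only forests have treewidth ≤ 1, hence tw(G) ≥ 2. Combining the bounds, tw(G) = 2.

Treewidth 2.
One optimal decomposition is:
Bags: B1 = {a, c, f}  B2 = {b, c, f}  B3 = {c, d, f}  B4 = {c, e, f}
Tree: B1–B2, B2–B3, B3–B4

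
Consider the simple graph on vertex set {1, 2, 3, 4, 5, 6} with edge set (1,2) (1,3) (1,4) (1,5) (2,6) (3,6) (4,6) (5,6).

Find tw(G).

2

A width-2 tree decomposition is:
Bags: B1 = {1, 4, 6}  B2 = {1, 2, 6}  B3 = {1, 3, 6}  B4 = {1, 5, 6}
Tree: B1–B2, B2–B3, B3–B4
Each bag holds 3 vertices, so the decomposition has width 2, which upper-bounds the treewidth. For the lower bound, G contains the cycle 4–6–2–1–4, so G is not a forest; only forests have treewidth ≤ 1, hence tw(G) ≥ 2. Combining the bounds, tw(G) = 2.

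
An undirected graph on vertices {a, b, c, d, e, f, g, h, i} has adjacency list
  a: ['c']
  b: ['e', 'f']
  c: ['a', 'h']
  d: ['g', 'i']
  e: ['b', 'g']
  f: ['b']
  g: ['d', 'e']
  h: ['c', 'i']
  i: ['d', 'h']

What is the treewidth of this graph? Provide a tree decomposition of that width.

Treewidth 1.
Bags: B1 = {a, c}  B2 = {c, h}  B3 = {h, i}  B4 = {d, i}  B5 = {d, g}  B6 = {e, g}  B7 = {b, e}  B8 = {b, f}
Tree: B1–B2, B2–B3, B3–B4, B4–B5, B5–B6, B6–B7, B7–B8

Every bag has size at most 2, so the width is 2 − 1 = 1 and tw(G) ≤ 1. Since G has at least one edge (e.g. a–c), it is not an edgeless graph, so tw(G) ≥ 1. The upper and lower bounds meet at 1, so that is the treewidth.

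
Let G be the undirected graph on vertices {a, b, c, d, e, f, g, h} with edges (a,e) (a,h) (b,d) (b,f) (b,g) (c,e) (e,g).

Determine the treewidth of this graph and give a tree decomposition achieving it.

Every bag has size at most 2, so the width is 2 − 1 = 1 and tw(G) ≤ 1. Since G has at least one edge (e.g. g–e), it is not an edgeless graph, so tw(G) ≥ 1. Combining the bounds, tw(G) = 1.

Treewidth 1.
Bags: B1 = {e, g}  B2 = {b, g}  B3 = {a, e}  B4 = {a, h}  B5 = {c, e}  B6 = {b, d}  B7 = {b, f}
Tree: B1–B2, B1–B3, B3–B4, B3–B5, B2–B6, B6–B7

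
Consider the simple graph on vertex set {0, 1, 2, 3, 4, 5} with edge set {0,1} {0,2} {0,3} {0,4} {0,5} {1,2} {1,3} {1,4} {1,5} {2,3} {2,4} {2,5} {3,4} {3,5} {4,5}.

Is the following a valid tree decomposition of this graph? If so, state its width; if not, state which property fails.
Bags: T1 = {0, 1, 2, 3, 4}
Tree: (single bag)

No — vertex 5 appears in no bag.

A tree decomposition must satisfy three properties: every vertex lies in some bag; for every edge, both endpoints lie together in some bag; and for every vertex, the bags containing it form a connected subtree. Here vertex 5 appears in no bag, so the decomposition is invalid.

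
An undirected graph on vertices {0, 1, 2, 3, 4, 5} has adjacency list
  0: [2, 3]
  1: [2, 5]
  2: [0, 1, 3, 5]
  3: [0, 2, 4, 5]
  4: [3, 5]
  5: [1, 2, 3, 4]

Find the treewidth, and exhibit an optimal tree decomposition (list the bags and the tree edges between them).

Every bag has size at most 3, so the width is 3 − 1 = 2 and tw(G) ≤ 2. For the lower bound, the 3 vertices {1, 2, 5} are pairwise adjacent, and any tree decomposition puts a clique entirely inside one bag — forcing width ≥ 2. Therefore the treewidth is 2.

Treewidth 2.
One optimal decomposition is:
Bags: B1 = {3, 4, 5}  B2 = {2, 3, 5}  B3 = {1, 2, 5}  B4 = {0, 2, 3}
Tree: B1–B2, B2–B3, B2–B4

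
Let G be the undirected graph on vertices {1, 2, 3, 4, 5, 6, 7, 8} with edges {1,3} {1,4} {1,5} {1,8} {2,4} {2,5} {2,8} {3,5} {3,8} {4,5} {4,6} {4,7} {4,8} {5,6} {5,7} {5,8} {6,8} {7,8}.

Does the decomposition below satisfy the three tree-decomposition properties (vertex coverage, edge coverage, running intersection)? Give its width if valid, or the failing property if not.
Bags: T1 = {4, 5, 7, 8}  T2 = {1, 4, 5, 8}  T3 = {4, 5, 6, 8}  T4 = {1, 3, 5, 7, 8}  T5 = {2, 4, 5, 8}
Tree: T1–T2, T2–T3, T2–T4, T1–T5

A tree decomposition must satisfy three properties: every vertex lies in some bag; for every edge, both endpoints lie together in some bag; and for every vertex, the bags containing it form a connected subtree. Here bags containing vertex 7 are not connected in the tree, so the decomposition is invalid.

No — bags containing vertex 7 are not connected in the tree.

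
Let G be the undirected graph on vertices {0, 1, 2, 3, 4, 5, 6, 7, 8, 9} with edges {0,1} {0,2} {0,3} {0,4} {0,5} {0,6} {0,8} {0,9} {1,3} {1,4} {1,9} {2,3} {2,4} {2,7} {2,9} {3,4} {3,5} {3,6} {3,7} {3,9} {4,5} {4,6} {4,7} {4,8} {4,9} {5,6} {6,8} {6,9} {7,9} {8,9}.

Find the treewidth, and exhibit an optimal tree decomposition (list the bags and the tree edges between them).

The largest bag has 5 vertices, giving width 4; this decomposition certifies tw(G) ≤ 4. Conversely, {0, 4, 6, 8, 9} is a clique of size 5, and the vertices of any clique must share a bag in every tree decomposition; so some bag has ≥ 5 vertices and tw(G) ≥ 4. The upper and lower bounds meet at 4, so that is the treewidth.

Treewidth 4.
One optimal decomposition is:
Bags: B1 = {0, 2, 3, 4, 9}  B2 = {0, 3, 4, 6, 9}  B3 = {2, 3, 4, 7, 9}  B4 = {0, 3, 4, 5, 6}  B5 = {0, 4, 6, 8, 9}  B6 = {0, 1, 3, 4, 9}
Tree: B1–B2, B1–B3, B2–B4, B2–B5, B1–B6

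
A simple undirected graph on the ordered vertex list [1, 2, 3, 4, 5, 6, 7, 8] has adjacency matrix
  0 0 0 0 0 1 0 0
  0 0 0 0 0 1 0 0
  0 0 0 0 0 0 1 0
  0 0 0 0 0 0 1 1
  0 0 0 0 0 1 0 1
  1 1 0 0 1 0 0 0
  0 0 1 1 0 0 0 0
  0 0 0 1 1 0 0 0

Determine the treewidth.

A width-1 tree decomposition is:
Bags: B1 = {1, 6}  B2 = {5, 6}  B3 = {2, 6}  B4 = {5, 8}  B5 = {4, 8}  B6 = {4, 7}  B7 = {3, 7}
Tree: B1–B2, B1–B3, B2–B4, B4–B5, B5–B6, B6–B7
Every bag has size at most 2, so the width is 2 − 1 = 1 and tw(G) ≤ 1. G has an edge, so its treewidth is at least 1. The upper and lower bounds meet at 1, so that is the treewidth.

1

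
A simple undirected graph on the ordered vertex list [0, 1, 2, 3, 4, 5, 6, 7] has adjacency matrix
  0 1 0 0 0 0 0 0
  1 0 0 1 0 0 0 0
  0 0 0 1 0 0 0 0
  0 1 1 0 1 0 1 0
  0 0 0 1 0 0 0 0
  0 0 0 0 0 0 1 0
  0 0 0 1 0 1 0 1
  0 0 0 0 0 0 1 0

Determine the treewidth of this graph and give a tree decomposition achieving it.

Treewidth 1.
Bags: B1 = {1, 3}  B2 = {0, 1}  B3 = {3, 6}  B4 = {3, 4}  B5 = {5, 6}  B6 = {6, 7}  B7 = {2, 3}
Tree: B1–B2, B1–B3, B3–B4, B3–B5, B5–B6, B1–B7

The largest bag has 2 vertices, giving width 1; this decomposition certifies tw(G) ≤ 1. Since G has at least one edge (e.g. 1–3), it is not an edgeless graph, so tw(G) ≥ 1. The upper and lower bounds meet at 1, so that is the treewidth.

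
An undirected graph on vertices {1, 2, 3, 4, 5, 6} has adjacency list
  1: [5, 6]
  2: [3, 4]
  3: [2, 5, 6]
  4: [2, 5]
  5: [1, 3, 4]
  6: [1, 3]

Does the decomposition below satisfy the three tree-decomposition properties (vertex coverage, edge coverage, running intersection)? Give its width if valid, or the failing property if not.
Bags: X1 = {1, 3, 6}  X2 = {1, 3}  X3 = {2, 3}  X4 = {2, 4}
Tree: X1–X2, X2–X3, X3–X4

A tree decomposition must satisfy three properties: every vertex lies in some bag; for every edge, both endpoints lie together in some bag; and for every vertex, the bags containing it form a connected subtree. Here vertex 5 appears in no bag, so the decomposition is invalid.

No — vertex 5 appears in no bag.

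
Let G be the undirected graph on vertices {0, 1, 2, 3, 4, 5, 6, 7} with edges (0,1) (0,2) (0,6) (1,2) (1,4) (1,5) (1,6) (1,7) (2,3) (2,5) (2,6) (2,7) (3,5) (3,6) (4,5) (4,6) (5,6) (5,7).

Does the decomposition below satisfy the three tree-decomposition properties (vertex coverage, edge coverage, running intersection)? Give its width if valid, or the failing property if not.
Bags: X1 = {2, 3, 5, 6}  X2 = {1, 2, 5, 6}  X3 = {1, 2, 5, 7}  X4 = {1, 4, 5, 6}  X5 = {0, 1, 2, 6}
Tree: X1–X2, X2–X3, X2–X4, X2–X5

Every vertex of G appears in some bag (union = {0, 1, 2, 3, 4, 5, 6, 7}); every edge is covered by a bag; and for each vertex v the set of bags containing v is connected in the bag tree. The decomposition is therefore valid. The largest bag has 4 vertices, so the width is 3.

Yes; width 3.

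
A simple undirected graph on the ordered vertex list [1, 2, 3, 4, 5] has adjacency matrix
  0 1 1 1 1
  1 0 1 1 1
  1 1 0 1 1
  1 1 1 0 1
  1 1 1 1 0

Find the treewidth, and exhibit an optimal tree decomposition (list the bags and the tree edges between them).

Treewidth 4.
Bags: B1 = {1, 2, 3, 4, 5}
Tree: (single bag)

With just one bag of size 5, the width is 5 − 1 = 4, so tw(G) ≤ 4. Conversely, {1, 2, 3, 4, 5} is a clique of size 5, and the vertices of any clique must share a bag in every tree decomposition; so some bag has ≥ 5 vertices and tw(G) ≥ 4. Combining the bounds, tw(G) = 4.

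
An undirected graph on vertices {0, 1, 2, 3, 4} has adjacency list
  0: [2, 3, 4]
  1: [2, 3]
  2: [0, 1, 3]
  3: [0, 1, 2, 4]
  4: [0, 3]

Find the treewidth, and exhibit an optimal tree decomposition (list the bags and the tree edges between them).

Treewidth 2.
One optimal decomposition is:
Bags: B1 = {0, 3, 4}  B2 = {0, 2, 3}  B3 = {1, 2, 3}
Tree: B1–B2, B2–B3

The largest bag has 3 vertices, giving width 2; this decomposition certifies tw(G) ≤ 2. For the lower bound, the 3 vertices {0, 2, 3} are pairwise adjacent, and any tree decomposition puts a clique entirely inside one bag — forcing width ≥ 2. The upper and lower bounds meet at 2, so that is the treewidth.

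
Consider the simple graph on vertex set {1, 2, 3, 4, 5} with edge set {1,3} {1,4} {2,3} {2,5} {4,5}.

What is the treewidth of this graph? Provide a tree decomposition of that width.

Treewidth 2.
One optimal decomposition is:
Bags: B1 = {2, 3, 5}  B2 = {1, 3, 5}  B3 = {1, 4, 5}
Tree: B1–B2, B2–B3

Every bag has size at most 3, so the width is 3 − 1 = 2 and tw(G) ≤ 2. Since 5–2–3–1–4–5 is a cycle in G, G is not acyclic. Forests are exactly the graphs of treewidth ≤ 1, so tw(G) ≥ 2. Combining the bounds, tw(G) = 2.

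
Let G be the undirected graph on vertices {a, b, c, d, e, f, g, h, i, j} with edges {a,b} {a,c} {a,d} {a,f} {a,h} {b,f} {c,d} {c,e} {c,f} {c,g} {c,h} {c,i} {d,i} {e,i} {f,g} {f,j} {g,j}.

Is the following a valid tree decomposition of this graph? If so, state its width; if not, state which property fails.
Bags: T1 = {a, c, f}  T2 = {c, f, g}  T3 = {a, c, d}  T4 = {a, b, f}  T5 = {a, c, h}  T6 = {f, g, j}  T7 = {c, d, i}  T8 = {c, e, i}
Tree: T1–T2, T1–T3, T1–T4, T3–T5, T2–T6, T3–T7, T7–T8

Yes; width 2.

Every vertex of G appears in some bag (union = {a, b, c, d, e, f, g, h, i, j}); every edge is covered by a bag; and for each vertex v the set of bags containing v is connected in the bag tree. The decomposition is therefore valid. The largest bag has 3 vertices, so the width is 2.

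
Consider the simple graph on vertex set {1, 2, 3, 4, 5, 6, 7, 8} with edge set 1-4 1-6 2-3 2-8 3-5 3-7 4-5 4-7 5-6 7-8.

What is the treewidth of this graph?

A width-2 tree decomposition is:
Bags: B1 = {2, 3, 8}  B2 = {3, 7, 8}  B3 = {3, 5, 7}  B4 = {4, 5, 7}  B5 = {4, 5, 6}  B6 = {1, 4, 6}
Tree: B1–B2, B2–B3, B3–B4, B4–B5, B5–B6
Each bag holds 3 vertices, so the decomposition has width 2, which upper-bounds the treewidth. The edges 2–8–7–3–2 form a cycle, so G is not a tree and its treewidth is at least 2. The upper and lower bounds meet at 2, so that is the treewidth.

2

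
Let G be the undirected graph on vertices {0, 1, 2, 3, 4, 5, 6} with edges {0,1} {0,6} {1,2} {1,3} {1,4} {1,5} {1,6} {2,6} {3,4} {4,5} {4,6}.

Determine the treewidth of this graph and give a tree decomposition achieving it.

The largest bag has 3 vertices, giving width 2; this decomposition certifies tw(G) ≤ 2. For the lower bound, the 3 vertices {0, 1, 6} are pairwise adjacent, and any tree decomposition puts a clique entirely inside one bag — forcing width ≥ 2. Combining the bounds, tw(G) = 2.

Treewidth 2.
Bags: B1 = {1, 4, 6}  B2 = {1, 2, 6}  B3 = {1, 3, 4}  B4 = {0, 1, 6}  B5 = {1, 4, 5}
Tree: B1–B2, B1–B3, B2–B4, B1–B5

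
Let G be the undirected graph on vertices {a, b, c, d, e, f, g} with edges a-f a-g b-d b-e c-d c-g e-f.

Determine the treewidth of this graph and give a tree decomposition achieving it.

Each bag holds 3 vertices, so the decomposition has width 2, which upper-bounds the treewidth. The edges b–e–f–a–g–c–d–b form a cycle, so G is not a tree and its treewidth is at least 2. The upper and lower bounds meet at 2, so that is the treewidth.

Treewidth 2.
One optimal decomposition is:
Bags: B1 = {b, e, f}  B2 = {a, b, f}  B3 = {a, b, g}  B4 = {b, c, g}  B5 = {b, c, d}
Tree: B1–B2, B2–B3, B3–B4, B4–B5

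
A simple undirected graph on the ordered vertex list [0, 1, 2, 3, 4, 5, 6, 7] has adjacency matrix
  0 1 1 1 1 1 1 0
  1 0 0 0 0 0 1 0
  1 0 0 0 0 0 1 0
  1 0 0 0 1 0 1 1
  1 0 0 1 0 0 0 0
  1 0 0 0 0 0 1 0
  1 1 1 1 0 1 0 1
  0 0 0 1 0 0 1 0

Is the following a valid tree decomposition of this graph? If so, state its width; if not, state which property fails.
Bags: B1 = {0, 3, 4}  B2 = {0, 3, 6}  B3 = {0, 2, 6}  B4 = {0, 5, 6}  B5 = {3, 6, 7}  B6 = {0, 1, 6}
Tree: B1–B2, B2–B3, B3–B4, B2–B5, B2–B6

Yes; width 2.

Checking the three conditions: (i) the bags cover all of {0, 1, 2, 3, 4, 5, 6, 7}; (ii) for each edge, some bag contains both endpoints; (iii) the bags containing any fixed vertex form a subtree. All hold, so the decomposition is valid with width 3 − 1 = 2.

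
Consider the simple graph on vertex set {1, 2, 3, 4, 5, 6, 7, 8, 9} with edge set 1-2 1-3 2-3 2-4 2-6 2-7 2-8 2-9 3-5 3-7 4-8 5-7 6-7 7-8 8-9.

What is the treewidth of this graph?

A width-2 tree decomposition is:
Bags: B1 = {2, 3, 7}  B2 = {2, 7, 8}  B3 = {3, 5, 7}  B4 = {2, 6, 7}  B5 = {1, 2, 3}  B6 = {2, 8, 9}  B7 = {2, 4, 8}
Tree: B1–B2, B1–B3, B1–B4, B1–B5, B2–B6, B6–B7
Every bag has size at most 3, so the width is 3 − 1 = 2 and tw(G) ≤ 2. For the lower bound, the 3 vertices {1, 2, 3} are pairwise adjacent, and any tree decomposition puts a clique entirely inside one bag — forcing width ≥ 2. Therefore the treewidth is 2.

2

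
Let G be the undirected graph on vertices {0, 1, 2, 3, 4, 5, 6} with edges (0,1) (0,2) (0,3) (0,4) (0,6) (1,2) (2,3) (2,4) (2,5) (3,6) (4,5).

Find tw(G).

A width-2 tree decomposition is:
Bags: B1 = {0, 1, 2}  B2 = {0, 2, 3}  B3 = {0, 3, 6}  B4 = {0, 2, 4}  B5 = {2, 4, 5}
Tree: B1–B2, B2–B3, B1–B4, B4–B5
Every bag has size at most 3, so the width is 3 − 1 = 2 and tw(G) ≤ 2. For the lower bound, the 3 vertices {0, 1, 2} are pairwise adjacent, and any tree decomposition puts a clique entirely inside one bag — forcing width ≥ 2. Therefore the treewidth is 2.

2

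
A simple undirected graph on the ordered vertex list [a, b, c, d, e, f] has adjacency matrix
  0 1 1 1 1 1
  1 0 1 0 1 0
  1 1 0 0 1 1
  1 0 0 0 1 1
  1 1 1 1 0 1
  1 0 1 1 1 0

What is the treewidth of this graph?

3

A width-3 tree decomposition is:
Bags: B1 = {a, c, e, f}  B2 = {a, d, e, f}  B3 = {a, b, c, e}
Tree: B1–B2, B1–B3
Each bag holds 4 vertices, so the decomposition has width 3, which upper-bounds the treewidth. On the other hand G contains the 4-clique {a, d, e, f}. A clique must lie in a single bag of any decomposition, so no decomposition can have width below 3. Hence tw(G) = 3 exactly.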